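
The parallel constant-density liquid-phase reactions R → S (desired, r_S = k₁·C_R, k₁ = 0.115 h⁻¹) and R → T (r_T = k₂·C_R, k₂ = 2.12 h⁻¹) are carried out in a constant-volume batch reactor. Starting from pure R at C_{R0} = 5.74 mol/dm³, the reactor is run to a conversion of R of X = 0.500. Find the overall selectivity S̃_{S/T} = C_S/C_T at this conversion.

0.0542

C_R = C_{R0}(1−X) = 2.870 mol/dm³.
Both paths are first order in R, so the instantaneous fraction to S is constant: dC_S/d(−C_R) = k₁/(k₁+k₂) = 0.05145.
C_S = 0.05145·(C_{R0}−C_R) = 0.05145×2.870 = 0.148 mol/dm³.
C_T = (C_{R0}−C_R)−C_S = 2.722 mol/dm³; S̃_{S/T} = 0.1477/2.722 = 0.0542.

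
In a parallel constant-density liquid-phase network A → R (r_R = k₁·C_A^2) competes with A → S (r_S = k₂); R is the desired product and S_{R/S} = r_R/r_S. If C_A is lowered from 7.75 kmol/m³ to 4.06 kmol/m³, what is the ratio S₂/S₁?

0.274

S_{R/S} = (k₁/k₂)·C_A^2, so S₂/S₁ = (C_{A,2}/C_{A,1})^2.
= (4.06/7.75)^2 = (0.5239)^2 = 0.274.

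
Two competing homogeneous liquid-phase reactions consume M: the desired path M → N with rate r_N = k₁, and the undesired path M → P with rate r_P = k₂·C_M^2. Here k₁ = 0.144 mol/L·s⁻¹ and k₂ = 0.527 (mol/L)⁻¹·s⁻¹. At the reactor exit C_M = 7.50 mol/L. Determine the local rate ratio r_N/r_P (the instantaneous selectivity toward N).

0.00486

S_{N/P} = r_N/r_P = (k₁)/(k₂·C_M^2) = (k₁/k₂)·C_M^-2.
= (0.144) / (0.527×7.500^2) = 0.1440/29.64 = 0.00486.
The undesired path is higher order in M, so low C_M (CSTR or dilute feed) favours N.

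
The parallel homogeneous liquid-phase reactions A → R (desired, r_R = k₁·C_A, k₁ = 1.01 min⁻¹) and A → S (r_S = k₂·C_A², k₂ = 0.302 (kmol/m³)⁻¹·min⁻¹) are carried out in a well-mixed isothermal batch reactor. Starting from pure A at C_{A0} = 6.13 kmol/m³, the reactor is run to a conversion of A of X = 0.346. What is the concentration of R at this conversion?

0.848 kmol/m³

C_A = C_{A0}(1−X) = 4.009 kmol/m³.
Along a PFR/batch, dC_R/dC_A = −r_R/(r_R+r_S) = −k₁/(k₁+k₂·C_A).
Integrating from C_{A0} to C_A: C_R = (1.01/0.302)·ln[(1.01+0.302·6.13)/(1.01+0.302·4.01)] = 3.344·ln(2.861/2.221) = 0.8476 kmol/m³.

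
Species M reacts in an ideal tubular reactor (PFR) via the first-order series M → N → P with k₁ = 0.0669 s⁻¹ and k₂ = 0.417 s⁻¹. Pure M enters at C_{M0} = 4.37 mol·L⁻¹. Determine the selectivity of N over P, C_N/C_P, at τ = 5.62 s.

0.563

For first-order series with pure M initially, C_N(τ) = k₁C_{M0}/(k₂−k₁)·(e^(−k₁τ) − e^(−k₂τ)).
e^(−k₁τ) = e^(−0.0669×5.62) = e^(−0.3760) = 0.6866; e^(−k₂τ) = e^(−2.344) = 0.09599.
C_N = 0.0669×4.37/(0.417−0.0669) × (0.6866−0.09599) = 0.8351×0.5906 = 0.4932 mol·L⁻¹.
C_M = C_{M0}e^(−k₁τ) = 3.001 mol·L⁻¹, so C_P = C_{M0}−C_M−C_N = 0.8763 mol·L⁻¹; C_N/C_P = 0.563.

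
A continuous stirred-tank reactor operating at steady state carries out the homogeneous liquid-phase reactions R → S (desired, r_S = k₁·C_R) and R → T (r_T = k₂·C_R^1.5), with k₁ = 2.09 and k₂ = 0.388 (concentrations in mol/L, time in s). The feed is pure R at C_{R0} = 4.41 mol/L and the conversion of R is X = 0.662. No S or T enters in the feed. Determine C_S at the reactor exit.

2.38 mol/L

Exit C_R = C_{R0}(1−X) = 4.41×0.338 = 1.491 mol/L.
In a CSTR the entire volume is at exit conditions, so r_S = 2.09×1.491 = 3.115 and r_T = 0.388×1.491^1.5 = 0.7061.
Fraction of consumed R going to S: r_S/(r_S+r_T) = 0.8152.
C_S = 0.8152·C_{R0}·X = 0.8152×4.41×0.662 = 2.38 mol/L.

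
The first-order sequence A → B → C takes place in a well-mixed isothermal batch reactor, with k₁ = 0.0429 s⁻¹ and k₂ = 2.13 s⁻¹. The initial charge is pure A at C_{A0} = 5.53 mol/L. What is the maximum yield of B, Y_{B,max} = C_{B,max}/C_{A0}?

0.0186

Evaluating C_B at t_opt = ln(k₂/k₁)/(k₂−k₁) gives C_{B,max}/C_{A0} = (k₁/k₂)^[k₂/(k₂−k₁)].
= (0.0429/2.13)^(2.13/(2.13−0.0429)) = (0.02014)^(1.021) = 0.01859.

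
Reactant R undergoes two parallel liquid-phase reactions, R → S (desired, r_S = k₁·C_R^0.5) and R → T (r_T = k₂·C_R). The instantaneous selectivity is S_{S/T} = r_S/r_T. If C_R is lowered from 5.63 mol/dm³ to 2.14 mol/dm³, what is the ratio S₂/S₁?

1.62

S_{S/T} = (k₁/k₂)·C_R^-0.5, so S₂/S₁ = (C_{R,2}/C_{R,1})^-0.5.
= (2.14/5.63)^(-0.5) = (0.3801)^(-0.5) = 1.62.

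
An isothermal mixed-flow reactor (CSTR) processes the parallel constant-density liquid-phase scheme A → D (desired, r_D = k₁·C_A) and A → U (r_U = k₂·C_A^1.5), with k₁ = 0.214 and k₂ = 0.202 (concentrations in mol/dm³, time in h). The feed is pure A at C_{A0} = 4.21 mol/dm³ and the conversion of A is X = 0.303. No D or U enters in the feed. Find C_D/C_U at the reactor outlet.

Exit C_A = C_{A0}(1−X) = 4.21×0.697 = 2.934 mol/dm³.
A CSTR operates uniformly at the exit composition, giving r_D = 0.6280 and r_U = 1.015 (each k·C_A^n at C_A = 2.934).
Overall selectivity = C_D/C_U = r_Dτ/(r_Uτ) = r_D/r_U = 0.618.

0.618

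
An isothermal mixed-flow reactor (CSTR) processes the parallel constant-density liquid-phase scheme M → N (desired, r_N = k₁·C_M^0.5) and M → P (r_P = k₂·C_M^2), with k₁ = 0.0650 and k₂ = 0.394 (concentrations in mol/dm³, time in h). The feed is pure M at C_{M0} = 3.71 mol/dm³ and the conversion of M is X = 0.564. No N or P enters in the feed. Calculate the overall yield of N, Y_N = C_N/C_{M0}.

Exit C_M = C_{M0}(1−X) = 3.71×0.436 = 1.618 mol/dm³.
Rates in a CSTR are evaluated at the outlet concentration: r_N = 0.0650×1.618^0.5 = 0.08267, r_P = 0.394×1.618^2 = 1.031.
Fraction of consumed M going to N: r_N/(r_N+r_P) = 0.07424.
C_N = 0.07424·C_{M0}·X = 0.07424×3.71×0.564 = 0.155 mol/dm³; Y_N = C_N/C_{M0} = 0.0419.

0.0419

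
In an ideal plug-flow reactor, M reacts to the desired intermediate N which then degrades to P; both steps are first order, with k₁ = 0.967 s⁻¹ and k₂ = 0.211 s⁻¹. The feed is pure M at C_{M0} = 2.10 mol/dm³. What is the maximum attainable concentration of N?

1.37 mol/dm³

At the optimum, C_{N,max}/C_{M0} = (k₁/k₂)^[k₂/(k₂−k₁)].
= (0.967/0.211)^(0.211/(0.211−0.967)) = (4.583)^(-0.2791) = 0.6538.
C_{N,max} = 0.6538×2.10 = 1.37 mol/dm³.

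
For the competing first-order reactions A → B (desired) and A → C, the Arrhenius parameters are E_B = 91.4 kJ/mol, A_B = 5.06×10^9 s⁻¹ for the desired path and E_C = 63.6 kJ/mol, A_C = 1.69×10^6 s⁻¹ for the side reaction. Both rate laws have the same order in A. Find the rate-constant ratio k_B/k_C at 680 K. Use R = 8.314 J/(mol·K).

21.9

Since both paths have the same order in A, the concentration cancels and S_{B/C} = k_B/k_C = (A_B/A_C)·exp[(E_C−E_B)/(RT)].
(E_C−E_B)/(RT) = (63.6−91.4)×10³/(8.314×680) = -27800/5654 = -4.917.
k_B/k_C = (5.06×10^9/1.69×10^6)·exp(-4.917) = 2994 × 0.007319 = 21.9.
Since E_B > E_C, raising the temperature improves selectivity toward B.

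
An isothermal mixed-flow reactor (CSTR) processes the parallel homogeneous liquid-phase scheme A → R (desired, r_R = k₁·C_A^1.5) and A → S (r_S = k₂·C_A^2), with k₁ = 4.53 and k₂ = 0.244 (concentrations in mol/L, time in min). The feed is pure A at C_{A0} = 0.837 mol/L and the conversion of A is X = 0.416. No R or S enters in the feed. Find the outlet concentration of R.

Exit C_A = C_{A0}(1−X) = 0.837×0.584 = 0.4888 mol/L.
In a CSTR the entire volume is at exit conditions, so r_R = 4.53×0.4888^1.5 = 1.548 and r_S = 0.244×0.4888^2 = 0.05830.
Fraction of consumed A going to R: r_R/(r_R+r_S) = 0.9637.
C_R = 0.9637·C_{A0}·X = 0.9637×0.837×0.416 = 0.336 mol/L.

0.336 mol/L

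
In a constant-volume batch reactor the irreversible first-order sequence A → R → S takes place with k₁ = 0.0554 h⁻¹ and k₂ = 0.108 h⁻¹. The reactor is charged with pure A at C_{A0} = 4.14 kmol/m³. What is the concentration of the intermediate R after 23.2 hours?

0.850 kmol/m³

For first-order series with pure A initially, C_R(t) = k₁C_{A0}/(k₂−k₁)·(e^(−k₁t) − e^(−k₂t)).
e^(−k₁t) = e^(−0.0554×23.2) = e^(−1.285) = 0.2766; e^(−k₂t) = e^(−2.506) = 0.08163.
C_R = 0.0554×4.14/(0.108−0.0554) × (0.2766−0.08163) = 4.360×0.1949 = 0.8500 kmol/m³.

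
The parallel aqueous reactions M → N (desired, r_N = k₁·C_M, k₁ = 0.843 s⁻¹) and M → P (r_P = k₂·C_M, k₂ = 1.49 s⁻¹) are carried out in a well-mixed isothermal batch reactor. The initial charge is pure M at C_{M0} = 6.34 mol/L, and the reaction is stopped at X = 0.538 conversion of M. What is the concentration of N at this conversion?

1.23 mol/L

C_M = C_{M0}(1−X) = 2.929 mol/L.
Both paths are first order in M, so the instantaneous fraction to N is constant: dC_N/d(−C_M) = k₁/(k₁+k₂) = 0.3613.
C_N = 0.3613·(C_{M0}−C_M) = 0.3613×3.411 = 1.23 mol/L.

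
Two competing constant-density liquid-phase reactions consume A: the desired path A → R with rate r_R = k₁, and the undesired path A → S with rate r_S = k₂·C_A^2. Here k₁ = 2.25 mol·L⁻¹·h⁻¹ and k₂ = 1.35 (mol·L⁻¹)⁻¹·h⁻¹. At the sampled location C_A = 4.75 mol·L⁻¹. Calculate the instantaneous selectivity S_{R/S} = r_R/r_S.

0.0739

S_{R/S} = r_R/r_S = (k₁)/(k₂·C_A^2) = (k₁/k₂)·C_A^-2.
= (2.25) / (1.35×4.750^2) = 2.250/30.46 = 0.0739.
The undesired path is higher order in A, so low C_A (CSTR or dilute feed) favours R.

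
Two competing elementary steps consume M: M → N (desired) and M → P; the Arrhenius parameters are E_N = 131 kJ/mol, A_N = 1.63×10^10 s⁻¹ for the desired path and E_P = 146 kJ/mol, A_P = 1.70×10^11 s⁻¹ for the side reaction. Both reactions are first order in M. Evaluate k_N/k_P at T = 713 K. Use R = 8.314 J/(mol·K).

k_N/k_P = (A_N/A_P)·exp[−(E_N−E_P)/(RT)] = (A_N/A_P)·exp[(E_P−E_N)/(RT)].
(E_P−E_N)/(RT) = (146−131)×10³/(8.314×713) = 15000/5928 = 2.530.
k_N/k_P = (1.63×10^10/1.70×10^11)·exp(2.530) = 0.09588 × 12.56 = 1.20.
Since E_N < E_P, lowering the temperature improves selectivity toward N.

1.20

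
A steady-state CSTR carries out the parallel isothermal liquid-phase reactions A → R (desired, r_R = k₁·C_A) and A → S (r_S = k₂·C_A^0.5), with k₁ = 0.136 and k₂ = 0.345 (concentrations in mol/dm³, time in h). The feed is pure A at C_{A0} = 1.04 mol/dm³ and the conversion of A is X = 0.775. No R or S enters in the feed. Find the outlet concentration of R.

Exit C_A = C_{A0}(1−X) = 1.04×0.225 = 0.2340 mol/dm³.
A CSTR operates uniformly at the exit composition, giving r_R = 0.03182 and r_S = 0.1669 (each k·C_A^n at C_A = 0.2340).
Fraction of consumed A going to R: r_R/(r_R+r_S) = 0.1602.
C_R = 0.1602·C_{A0}·X = 0.1602×1.04×0.775 = 0.129 mol/dm³.

0.129 mol/dm³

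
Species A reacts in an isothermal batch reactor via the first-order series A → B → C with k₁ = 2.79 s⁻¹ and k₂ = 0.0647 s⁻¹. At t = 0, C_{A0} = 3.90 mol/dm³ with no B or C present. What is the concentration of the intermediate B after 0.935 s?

Solving the coupled first-order balances gives C_B(t) = [k₁/(k₂−k₁)]·C_{A0}·(e^(−k₁t) − e^(−k₂t)).
e^(−k₁t) = e^(−2.79×0.935) = e^(−2.609) = 0.07363; e^(−k₂t) = e^(−0.06049) = 0.9413.
C_B = 2.79×3.90/(0.0647−2.79) × (0.07363−0.9413) = (-3.993)×(-0.8677) = 3.464 mol/dm³.

3.46 mol/dm³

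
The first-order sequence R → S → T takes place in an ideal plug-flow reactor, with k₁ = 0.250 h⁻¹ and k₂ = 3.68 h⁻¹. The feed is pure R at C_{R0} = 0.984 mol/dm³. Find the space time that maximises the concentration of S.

For first-order series the maximum of C_S occurs at τ_opt = ln(k₂/k₁)/(k₂−k₁).
= ln(3.68/0.250)/(3.68−0.250) = ln(14.72)/3.430 = 2.689/3.430 = 0.784 h.

0.784 h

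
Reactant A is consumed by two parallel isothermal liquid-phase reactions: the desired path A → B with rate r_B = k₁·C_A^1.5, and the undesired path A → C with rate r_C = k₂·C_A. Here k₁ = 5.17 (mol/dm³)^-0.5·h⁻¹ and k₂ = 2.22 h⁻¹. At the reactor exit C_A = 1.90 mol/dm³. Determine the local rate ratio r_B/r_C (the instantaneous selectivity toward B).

3.21

S_{B/C} = r_B/r_C = (k₁·C_A^1.5)/(k₂·C_A) = (k₁/k₂)·C_A^0.5.
= (5.17×1.900^1.5) / (2.22×1.900) = 13.54/4.218 = 3.21.
Since the desired path is higher order in A, keeping C_A high (PFR or concentrated feed) favours B.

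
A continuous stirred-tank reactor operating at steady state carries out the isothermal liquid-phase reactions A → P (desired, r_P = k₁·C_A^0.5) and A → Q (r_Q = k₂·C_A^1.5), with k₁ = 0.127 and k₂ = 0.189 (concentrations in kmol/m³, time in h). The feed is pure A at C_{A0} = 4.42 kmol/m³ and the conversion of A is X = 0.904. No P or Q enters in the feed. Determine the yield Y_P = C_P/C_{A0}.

Exit C_A = C_{A0}(1−X) = 4.42×0.0960 = 0.4243 kmol/m³.
Rates in a CSTR are evaluated at the outlet concentration: r_P = 0.127×0.4243^0.5 = 0.08273, r_Q = 0.189×0.4243^1.5 = 0.05224.
Fraction of consumed A going to P: r_P/(r_P+r_Q) = 0.6129.
C_P = 0.6129·C_{A0}·X = 0.6129×4.42×0.904 = 2.45 kmol/m³; Y_P = C_P/C_{A0} = 0.554.

0.554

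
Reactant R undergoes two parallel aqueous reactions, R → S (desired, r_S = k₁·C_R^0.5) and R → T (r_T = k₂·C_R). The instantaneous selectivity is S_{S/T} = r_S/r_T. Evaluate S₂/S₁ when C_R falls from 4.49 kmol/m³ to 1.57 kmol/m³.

S_{S/T} = (k₁/k₂)·C_R^-0.5, so S₂/S₁ = (C_{R,2}/C_{R,1})^-0.5.
= (1.57/4.49)^(-0.5) = (0.3497)^(-0.5) = 1.69.
Selectivity toward S rises as C_R falls — low-concentration operation is favoured.

1.69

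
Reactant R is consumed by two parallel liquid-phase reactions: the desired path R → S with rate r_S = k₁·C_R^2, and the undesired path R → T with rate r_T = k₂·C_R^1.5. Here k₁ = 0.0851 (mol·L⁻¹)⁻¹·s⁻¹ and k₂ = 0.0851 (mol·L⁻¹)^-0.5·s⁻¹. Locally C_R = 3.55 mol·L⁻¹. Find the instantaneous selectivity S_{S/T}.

S_{S/T} = r_S/r_T = (k₁·C_R^2)/(k₂·C_R^1.5) = (k₁/k₂)·C_R^0.5.
= (0.0851×3.550^2) / (0.0851×3.550^1.5) = 1.072/0.5692 = 1.88.

1.88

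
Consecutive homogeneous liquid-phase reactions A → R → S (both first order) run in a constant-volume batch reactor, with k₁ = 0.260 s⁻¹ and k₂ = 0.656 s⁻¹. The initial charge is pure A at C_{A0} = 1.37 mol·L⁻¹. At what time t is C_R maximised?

Setting dC_R/dt = 0 gives t_opt = ln(k₂/k₁)/(k₂−k₁).
= ln(0.656/0.260)/(0.656−0.260) = ln(2.523)/0.3960 = 0.9255/0.3960 = 2.34 s.

2.34 s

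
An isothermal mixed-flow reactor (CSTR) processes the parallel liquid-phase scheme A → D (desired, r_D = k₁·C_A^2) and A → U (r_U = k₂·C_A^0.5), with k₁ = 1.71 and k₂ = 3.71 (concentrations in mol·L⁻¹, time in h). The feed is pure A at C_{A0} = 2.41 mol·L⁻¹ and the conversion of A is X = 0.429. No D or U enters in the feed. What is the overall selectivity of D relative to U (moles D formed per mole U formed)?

Exit C_A = C_{A0}(1−X) = 2.41×0.571 = 1.376 mol·L⁻¹.
In a CSTR the entire volume is at exit conditions, so r_D = 1.71×1.376^2 = 3.238 and r_U = 3.71×1.376^0.5 = 4.352.
Overall selectivity = C_D/C_U = r_Dτ/(r_Uτ) = r_D/r_U = 0.744.

0.744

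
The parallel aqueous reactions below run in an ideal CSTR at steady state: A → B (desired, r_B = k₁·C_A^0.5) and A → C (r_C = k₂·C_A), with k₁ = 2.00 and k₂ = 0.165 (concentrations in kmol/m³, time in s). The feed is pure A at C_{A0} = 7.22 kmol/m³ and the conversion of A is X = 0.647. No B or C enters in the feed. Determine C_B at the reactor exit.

Exit C_A = C_{A0}(1−X) = 7.22×0.353 = 2.549 kmol/m³.
In a CSTR the entire volume is at exit conditions, so r_B = 2.00×2.549^0.5 = 3.193 and r_C = 0.165×2.549 = 0.4205.
Fraction of consumed A going to B: r_B/(r_B+r_C) = 0.8836.
C_B = 0.8836·C_{A0}·X = 0.8836×7.22×0.647 = 4.13 kmol/m³.

4.13 kmol/m³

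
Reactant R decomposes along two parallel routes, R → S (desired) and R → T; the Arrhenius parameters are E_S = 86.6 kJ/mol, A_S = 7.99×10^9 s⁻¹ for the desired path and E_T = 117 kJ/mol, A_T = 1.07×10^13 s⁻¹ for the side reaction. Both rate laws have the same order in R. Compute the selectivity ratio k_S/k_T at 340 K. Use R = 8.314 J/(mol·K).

With equal orders, S_{S/T} = k_S/k_T = (A_S/A_T)·exp[(E_T−E_S)/(RT)].
(E_T−E_S)/(RT) = (117−86.6)×10³/(8.314×340) = 30400/2827 = 10.75.
k_S/k_T = (7.99×10^9/1.07×10^13)·exp(10.75) = 7.467×10^-4 × 46834 = 35.0.

35.0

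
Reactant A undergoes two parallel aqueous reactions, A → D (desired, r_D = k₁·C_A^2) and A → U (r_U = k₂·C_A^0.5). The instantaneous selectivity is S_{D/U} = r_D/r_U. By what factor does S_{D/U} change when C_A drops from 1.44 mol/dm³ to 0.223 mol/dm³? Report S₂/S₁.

S_{D/U} = (k₁/k₂)·C_A^1.5, so S₂/S₁ = (C_{A,2}/C_{A,1})^1.5.
= (0.223/1.44)^1.5 = (0.1549)^1.5 = 0.0609.
Selectivity toward D falls as C_A falls — high-concentration operation is favoured.

0.0609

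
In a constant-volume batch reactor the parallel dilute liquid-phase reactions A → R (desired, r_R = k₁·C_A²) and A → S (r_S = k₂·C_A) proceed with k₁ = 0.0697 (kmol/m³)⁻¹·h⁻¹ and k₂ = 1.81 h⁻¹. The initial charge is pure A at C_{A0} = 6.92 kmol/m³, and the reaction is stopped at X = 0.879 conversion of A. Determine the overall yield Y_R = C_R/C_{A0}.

C_A = C_{A0}(1−X) = 0.8373 kmol/m³.
Along a PFR/batch, dC_S/dC_A = −r_S/(r_R+r_S) = −k₂/(k₂+k₁·C_A).
Integrating from C_{A0} to C_A: C_S = (1.81/0.0697)·ln[(1.81+0.0697·6.92)/(1.81+0.0697·0.837)] = 25.97·ln(2.292/1.868) = 5.311 kmol/m³.
Then C_R = (C_{A0}−C_A) − C_S = 6.083 − 5.311 = 0.7720 kmol/m³.
Y_R = C_R/C_{A0} = 0.7720/6.92 = 0.112.

0.112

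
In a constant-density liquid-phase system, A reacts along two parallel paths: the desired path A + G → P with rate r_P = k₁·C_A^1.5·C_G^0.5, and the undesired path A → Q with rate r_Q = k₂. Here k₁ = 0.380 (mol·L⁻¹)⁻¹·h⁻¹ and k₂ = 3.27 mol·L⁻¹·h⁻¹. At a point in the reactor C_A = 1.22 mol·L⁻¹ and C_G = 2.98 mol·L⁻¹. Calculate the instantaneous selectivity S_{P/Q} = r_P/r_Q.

S_{P/Q} = r_P/r_Q = (k₁·C_A^1.5·C_G^0.5)/(k₂) = (k₁/k₂)·C_A^1.5·C_G^0.5.
= (0.380×1.220^1.5×2.980^0.5) / (3.27) = 0.8840/3.270 = 0.270.
Since the desired path is higher order in A, keeping C_A high (PFR or concentrated feed) favours P.

0.270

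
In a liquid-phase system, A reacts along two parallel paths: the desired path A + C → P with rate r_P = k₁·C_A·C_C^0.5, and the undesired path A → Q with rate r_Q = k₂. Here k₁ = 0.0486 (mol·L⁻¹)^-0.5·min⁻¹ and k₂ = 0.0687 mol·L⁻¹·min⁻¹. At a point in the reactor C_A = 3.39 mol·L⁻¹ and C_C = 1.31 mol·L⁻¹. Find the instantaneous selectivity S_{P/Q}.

2.74

S_{P/Q} = r_P/r_Q = (k₁·C_A·C_C^0.5)/(k₂) = (k₁/k₂)·C_A·C_C^0.5.
= (0.0486×3.390×1.310^0.5) / (0.0687) = 0.1886/0.06870 = 2.74.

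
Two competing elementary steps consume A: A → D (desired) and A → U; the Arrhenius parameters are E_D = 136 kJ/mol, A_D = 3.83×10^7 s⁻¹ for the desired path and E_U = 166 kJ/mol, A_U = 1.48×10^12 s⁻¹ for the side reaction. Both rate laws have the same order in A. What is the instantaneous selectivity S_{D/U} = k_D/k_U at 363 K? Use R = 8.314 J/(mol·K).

0.537

Since both paths have the same order in A, the concentration cancels and S_{D/U} = k_D/k_U = (A_D/A_U)·exp[(E_U−E_D)/(RT)].
(E_U−E_D)/(RT) = (166−136)×10³/(8.314×363) = 30000/3018 = 9.940.
k_D/k_U = (3.83×10^7/1.48×10^12)·exp(9.940) = 2.588×10^-5 × 20752 = 0.537.
Since E_D < E_U, lowering the temperature improves selectivity toward D.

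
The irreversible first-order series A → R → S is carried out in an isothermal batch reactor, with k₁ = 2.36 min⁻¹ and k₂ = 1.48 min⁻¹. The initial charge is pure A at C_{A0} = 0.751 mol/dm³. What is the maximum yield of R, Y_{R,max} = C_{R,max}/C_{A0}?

0.456

Evaluating C_R at t_opt = ln(k₂/k₁)/(k₂−k₁) gives C_{R,max}/C_{A0} = (k₁/k₂)^[k₂/(k₂−k₁)].
= (2.36/1.48)^(1.48/(1.48−2.36)) = (1.595)^(-1.682) = 0.4562.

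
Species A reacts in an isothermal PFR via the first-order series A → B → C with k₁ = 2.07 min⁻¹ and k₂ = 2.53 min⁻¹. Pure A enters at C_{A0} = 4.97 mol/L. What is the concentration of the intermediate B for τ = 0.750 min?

Solving the coupled first-order balances gives C_B(τ) = [k₁/(k₂−k₁)]·C_{A0}·(e^(−k₁τ) − e^(−k₂τ)).
e^(−k₁τ) = e^(−2.07×0.750) = e^(−1.552) = 0.2117; e^(−k₂τ) = e^(−1.897) = 0.1499.
C_B = 2.07×4.97/(2.53−2.07) × (0.2117−0.1499) = 22.36×0.06178 = 1.382 mol/L.

1.38 mol/L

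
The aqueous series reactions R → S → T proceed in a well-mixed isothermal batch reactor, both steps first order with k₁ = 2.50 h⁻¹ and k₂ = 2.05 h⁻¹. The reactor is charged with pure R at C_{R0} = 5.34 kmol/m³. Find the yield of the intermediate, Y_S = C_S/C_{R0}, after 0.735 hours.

0.347

For first-order series with pure R initially, C_S(t) = k₁C_{R0}/(k₂−k₁)·(e^(−k₁t) − e^(−k₂t)).
e^(−k₁t) = e^(−2.50×0.735) = e^(−1.837) = 0.1592; e^(−k₂t) = e^(−1.507) = 0.2216.
C_S = 2.50×5.34/(2.05−2.50) × (0.1592−0.2216) = (-29.67)×(-0.06241) = 1.852 kmol/m³.
Y_S = C_S/C_{R0} = 1.852/5.34 = 0.347.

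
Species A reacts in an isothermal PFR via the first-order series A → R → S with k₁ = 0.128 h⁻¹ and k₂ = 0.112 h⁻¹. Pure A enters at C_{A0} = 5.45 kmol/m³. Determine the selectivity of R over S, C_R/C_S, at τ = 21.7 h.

Solving the coupled first-order balances gives C_R(τ) = [k₁/(k₂−k₁)]·C_{A0}·(e^(−k₁τ) − e^(−k₂τ)).
e^(−k₁τ) = e^(−0.128×21.7) = e^(−2.778) = 0.06219; e^(−k₂τ) = e^(−2.430) = 0.08800.
C_R = 0.128×5.45/(0.112−0.128) × (0.06219−0.08800) = (-43.60)×(-0.02581) = 1.125 kmol/m³.
C_A = C_{A0}e^(−k₁τ) = 0.3389 kmol/m³, so C_S = C_{A0}−C_A−C_R = 3.986 kmol/m³; C_R/C_S = 0.282.

0.282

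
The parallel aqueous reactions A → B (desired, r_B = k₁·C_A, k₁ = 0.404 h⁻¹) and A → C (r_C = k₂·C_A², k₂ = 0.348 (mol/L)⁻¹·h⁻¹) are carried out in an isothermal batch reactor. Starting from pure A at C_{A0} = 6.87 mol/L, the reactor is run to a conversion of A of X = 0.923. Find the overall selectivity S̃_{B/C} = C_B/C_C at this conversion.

0.399

C_A = C_{A0}(1−X) = 0.5290 mol/L.
Along a PFR/batch, dC_B/dC_A = −r_B/(r_B+r_C) = −k₁/(k₁+k₂·C_A).
Integrating from C_{A0} to C_A: C_B = (0.404/0.348)·ln[(0.404+0.348·6.87)/(0.404+0.348·0.529)] = 1.161·ln(2.795/0.5881) = 1.809 mol/L.
C_C = (C_{A0}−C_A)−C_B = 4.532 mol/L; S̃_{B/C} = 1.809/4.532 = 0.399.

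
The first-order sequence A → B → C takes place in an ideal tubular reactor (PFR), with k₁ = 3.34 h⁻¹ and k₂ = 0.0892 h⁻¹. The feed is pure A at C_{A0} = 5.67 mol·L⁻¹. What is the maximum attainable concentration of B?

At the optimum, C_{B,max}/C_{A0} = (k₁/k₂)^[k₂/(k₂−k₁)].
= (3.34/0.0892)^(0.0892/(0.0892−3.34)) = (37.44)^(-0.02744) = 0.9054.
C_{B,max} = 0.9054×5.67 = 5.13 mol·L⁻¹.

5.13 mol·L⁻¹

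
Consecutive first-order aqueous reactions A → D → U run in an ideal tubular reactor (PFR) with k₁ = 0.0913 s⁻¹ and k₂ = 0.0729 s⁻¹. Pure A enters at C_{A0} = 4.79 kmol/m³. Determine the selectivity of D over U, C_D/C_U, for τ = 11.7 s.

1.66

For first-order series with pure A initially, C_D(τ) = k₁C_{A0}/(k₂−k₁)·(e^(−k₁τ) − e^(−k₂τ)).
e^(−k₁τ) = e^(−0.0913×11.7) = e^(−1.068) = 0.3436; e^(−k₂τ) = e^(−0.8529) = 0.4262.
C_D = 0.0913×4.79/(0.0729−0.0913) × (0.3436−0.4262) = (-23.77)×(-0.08254) = 1.962 kmol/m³.
C_A = C_{A0}e^(−k₁τ) = 1.646 kmol/m³, so C_U = C_{A0}−C_A−C_D = 1.182 kmol/m³; C_D/C_U = 1.66.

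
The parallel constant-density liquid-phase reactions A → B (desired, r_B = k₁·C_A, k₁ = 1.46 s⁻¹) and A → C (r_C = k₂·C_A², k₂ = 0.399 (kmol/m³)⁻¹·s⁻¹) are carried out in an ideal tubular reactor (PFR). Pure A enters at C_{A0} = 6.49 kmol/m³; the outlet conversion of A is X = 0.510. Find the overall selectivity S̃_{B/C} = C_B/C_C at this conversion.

0.774

C_A = C_{A0}(1−X) = 3.180 kmol/m³.
Along a PFR/batch, dC_B/dC_A = −r_B/(r_B+r_C) = −k₁/(k₁+k₂·C_A).
Integrating from C_{A0} to C_A: C_B = (1.46/0.399)·ln[(1.46+0.399·6.49)/(1.46+0.399·3.18)] = 3.659·ln(4.050/2.729) = 1.444 kmol/m³.
C_C = (C_{A0}−C_A)−C_B = 1.866 kmol/m³; S̃_{B/C} = 1.444/1.866 = 0.774.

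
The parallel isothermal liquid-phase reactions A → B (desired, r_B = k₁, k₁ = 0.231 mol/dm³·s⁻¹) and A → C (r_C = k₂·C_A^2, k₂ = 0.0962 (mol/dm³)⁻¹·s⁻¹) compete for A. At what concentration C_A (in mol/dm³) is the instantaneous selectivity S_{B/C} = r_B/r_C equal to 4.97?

0.695 mol/dm³

S_{B/C} = (k₁/k₂)·C_A^-2 ⇒ C_A = (S·k₂/k₁)^(-0.5).
= (4.97×0.0962/0.231)^(-0.5) = (2.070)^(-0.5) = 0.695 mol/dm³.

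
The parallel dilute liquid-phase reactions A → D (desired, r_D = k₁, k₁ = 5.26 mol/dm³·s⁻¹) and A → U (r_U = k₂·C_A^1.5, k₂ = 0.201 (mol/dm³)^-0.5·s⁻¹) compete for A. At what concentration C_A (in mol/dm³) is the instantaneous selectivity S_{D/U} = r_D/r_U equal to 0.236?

S_{D/U} = (k₁/k₂)·C_A^-1.5 ⇒ C_A = (S·k₂/k₁)^(1/(-1.5)).
= (0.236×0.201/5.26)^(-0.6667) = (0.009018)^(-0.6667) = 23.1 mol/dm³.

23.1 mol/dm³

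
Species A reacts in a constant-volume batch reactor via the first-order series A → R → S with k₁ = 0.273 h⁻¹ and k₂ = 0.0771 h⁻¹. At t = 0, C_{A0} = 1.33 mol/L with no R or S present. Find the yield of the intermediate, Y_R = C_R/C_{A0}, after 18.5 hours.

0.326

For first-order series with pure A initially, C_R(t) = k₁C_{A0}/(k₂−k₁)·(e^(−k₁t) − e^(−k₂t)).
e^(−k₁t) = e^(−0.273×18.5) = e^(−5.051) = 0.006406; e^(−k₂t) = e^(−1.426) = 0.2402.
C_R = 0.273×1.33/(0.0771−0.273) × (0.006406−0.2402) = (-1.853)×(-0.2338) = 0.4333 mol/L.
Y_R = C_R/C_{A0} = 0.4333/1.33 = 0.326.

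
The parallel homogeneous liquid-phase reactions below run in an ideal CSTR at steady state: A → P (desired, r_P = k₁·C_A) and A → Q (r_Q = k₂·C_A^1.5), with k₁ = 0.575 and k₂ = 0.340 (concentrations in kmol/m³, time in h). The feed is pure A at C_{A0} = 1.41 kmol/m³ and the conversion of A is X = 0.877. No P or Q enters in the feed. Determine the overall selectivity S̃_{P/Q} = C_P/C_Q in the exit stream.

4.06

Exit C_A = C_{A0}(1−X) = 1.41×0.123 = 0.1734 kmol/m³.
A CSTR operates uniformly at the exit composition, giving r_P = 0.09972 and r_Q = 0.02456 (each k·C_A^n at C_A = 0.1734).
Overall selectivity = C_P/C_Q = r_Pτ/(r_Qτ) = r_P/r_Q = 4.06.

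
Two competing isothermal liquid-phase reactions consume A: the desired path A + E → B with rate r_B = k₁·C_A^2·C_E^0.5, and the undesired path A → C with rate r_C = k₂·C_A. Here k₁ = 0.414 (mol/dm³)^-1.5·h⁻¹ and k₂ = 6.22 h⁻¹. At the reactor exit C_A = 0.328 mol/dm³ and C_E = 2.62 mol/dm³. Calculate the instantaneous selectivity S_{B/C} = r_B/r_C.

0.0353

S_{B/C} = r_B/r_C = (k₁·C_A^2·C_E^0.5)/(k₂·C_A) = (k₁/k₂)·C_A·C_E^0.5.
= (0.414×0.3280^2×2.620^0.5) / (6.22×0.3280) = 0.07209/2.040 = 0.0353.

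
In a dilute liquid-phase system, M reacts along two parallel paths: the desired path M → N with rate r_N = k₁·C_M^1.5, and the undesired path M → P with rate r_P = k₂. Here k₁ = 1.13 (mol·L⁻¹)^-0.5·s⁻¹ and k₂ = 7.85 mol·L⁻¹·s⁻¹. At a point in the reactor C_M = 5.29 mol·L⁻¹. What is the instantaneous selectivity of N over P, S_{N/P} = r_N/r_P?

S_{N/P} = r_N/r_P = (k₁·C_M^1.5)/(k₂) = (k₁/k₂)·C_M^1.5.
= (1.13×5.290^1.5) / (7.85) = 13.75/7.850 = 1.75.

1.75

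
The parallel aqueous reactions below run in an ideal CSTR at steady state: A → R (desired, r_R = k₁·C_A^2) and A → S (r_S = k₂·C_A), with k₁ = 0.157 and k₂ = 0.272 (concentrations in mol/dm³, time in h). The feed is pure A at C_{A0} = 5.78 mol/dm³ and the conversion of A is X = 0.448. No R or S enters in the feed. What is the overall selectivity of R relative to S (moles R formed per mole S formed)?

1.84

Exit C_A = C_{A0}(1−X) = 5.78×0.552 = 3.191 mol/dm³.
A CSTR operates uniformly at the exit composition, giving r_R = 1.598 and r_S = 0.8678 (each k·C_A^n at C_A = 3.191).
Overall selectivity = C_R/C_S = r_Rτ/(r_Sτ) = r_R/r_S = 1.84.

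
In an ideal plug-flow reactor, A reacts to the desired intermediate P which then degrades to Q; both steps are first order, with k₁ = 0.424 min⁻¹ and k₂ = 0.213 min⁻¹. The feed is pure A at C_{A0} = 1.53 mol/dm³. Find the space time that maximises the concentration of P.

3.26 min

Setting dC_P/dτ = 0 gives τ_opt = ln(k₂/k₁)/(k₂−k₁).
= ln(0.213/0.424)/(0.213−0.424) = ln(0.5024)/-0.2110 = -0.6884/-0.2110 = 3.26 min.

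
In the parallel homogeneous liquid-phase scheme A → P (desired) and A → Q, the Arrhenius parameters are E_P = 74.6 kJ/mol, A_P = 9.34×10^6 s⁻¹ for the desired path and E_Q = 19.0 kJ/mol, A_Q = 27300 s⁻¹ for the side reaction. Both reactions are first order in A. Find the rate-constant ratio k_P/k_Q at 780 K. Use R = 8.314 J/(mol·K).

With equal orders, S_{P/Q} = k_P/k_Q = (A_P/A_Q)·exp[(E_Q−E_P)/(RT)].
(E_Q−E_P)/(RT) = (19.0−74.6)×10³/(8.314×780) = -55600/6485 = -8.574.
k_P/k_Q = (9.34×10^6/27300)·exp(-8.574) = 342.1 × 1.890×10^-4 = 0.0647.
Since E_P > E_Q, raising the temperature improves selectivity toward P.

0.0647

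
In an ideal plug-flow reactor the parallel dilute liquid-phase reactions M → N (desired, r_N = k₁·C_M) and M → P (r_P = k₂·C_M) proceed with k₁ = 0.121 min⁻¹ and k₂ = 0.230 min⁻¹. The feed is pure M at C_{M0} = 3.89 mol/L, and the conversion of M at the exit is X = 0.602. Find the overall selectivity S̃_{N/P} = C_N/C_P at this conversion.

0.526

C_M = C_{M0}(1−X) = 1.548 mol/L.
Both paths are first order in M, so the instantaneous fraction to N is constant: dC_N/d(−C_M) = k₁/(k₁+k₂) = 0.3447.
C_N = 0.3447·(C_{M0}−C_M) = 0.3447×2.342 = 0.807 mol/L.
C_P = (C_{M0}−C_M)−C_N = 1.534 mol/L; S̃_{N/P} = 0.8073/1.534 = 0.526.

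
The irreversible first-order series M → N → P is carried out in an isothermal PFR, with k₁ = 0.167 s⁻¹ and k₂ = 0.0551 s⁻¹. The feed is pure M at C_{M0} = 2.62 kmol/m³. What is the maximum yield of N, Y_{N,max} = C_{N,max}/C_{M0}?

0.579

At the optimum, C_{N,max}/C_{M0} = (k₁/k₂)^[k₂/(k₂−k₁)].
= (0.167/0.0551)^(0.0551/(0.0551−0.167)) = (3.031)^(-0.4924) = 0.5793.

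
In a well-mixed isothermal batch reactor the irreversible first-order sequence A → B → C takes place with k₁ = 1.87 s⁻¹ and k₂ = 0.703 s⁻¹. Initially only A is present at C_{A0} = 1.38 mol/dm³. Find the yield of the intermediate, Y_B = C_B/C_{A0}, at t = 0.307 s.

0.389

The intermediate concentration in a first-order A→B→C sequence is C_B = k₁C_{A0}(e^(−k₁t) − e^(−k₂t))/(k₂−k₁).
e^(−k₁t) = e^(−1.87×0.307) = e^(−0.5741) = 0.5632; e^(−k₂t) = e^(−0.2158) = 0.8059.
C_B = 1.87×1.38/(0.703−1.87) × (0.5632−0.8059) = (-2.211)×(-0.2427) = 0.5366 mol/dm³.
Y_B = C_B/C_{A0} = 0.5366/1.38 = 0.389.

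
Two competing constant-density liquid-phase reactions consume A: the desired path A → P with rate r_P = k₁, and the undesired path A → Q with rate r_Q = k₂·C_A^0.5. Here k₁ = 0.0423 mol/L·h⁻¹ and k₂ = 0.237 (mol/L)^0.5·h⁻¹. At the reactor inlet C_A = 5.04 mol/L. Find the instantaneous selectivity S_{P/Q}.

0.0795

S_{P/Q} = r_P/r_Q = (k₁)/(k₂·C_A^0.5) = (k₁/k₂)·C_A^-0.5.
= (0.0423) / (0.237×5.040^0.5) = 0.04230/0.5321 = 0.0795.
The undesired path is higher order in A, so low C_A (CSTR or dilute feed) favours P.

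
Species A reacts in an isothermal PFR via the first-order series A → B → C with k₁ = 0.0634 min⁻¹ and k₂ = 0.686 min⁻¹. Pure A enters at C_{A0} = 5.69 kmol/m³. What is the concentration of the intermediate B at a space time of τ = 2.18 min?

For first-order series with pure A initially, C_B(τ) = k₁C_{A0}/(k₂−k₁)·(e^(−k₁τ) − e^(−k₂τ)).
e^(−k₁τ) = e^(−0.0634×2.18) = e^(−0.1382) = 0.8709; e^(−k₂τ) = e^(−1.495) = 0.2241.
C_B = 0.0634×5.69/(0.686−0.0634) × (0.8709−0.2241) = 0.5794×0.6468 = 0.3748 kmol/m³.

0.375 kmol/m³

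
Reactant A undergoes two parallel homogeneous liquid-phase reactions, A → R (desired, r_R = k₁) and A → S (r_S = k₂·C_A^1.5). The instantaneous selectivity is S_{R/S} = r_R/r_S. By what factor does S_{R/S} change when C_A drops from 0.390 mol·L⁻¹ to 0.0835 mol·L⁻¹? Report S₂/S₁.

S_{R/S} = (k₁/k₂)·C_A^-1.5, so S₂/S₁ = (C_{A,2}/C_{A,1})^-1.5.
= (0.0835/0.390)^(-1.5) = (0.2141)^(-1.5) = 10.1.
Selectivity toward R rises as C_A falls — low-concentration operation is favoured.

10.1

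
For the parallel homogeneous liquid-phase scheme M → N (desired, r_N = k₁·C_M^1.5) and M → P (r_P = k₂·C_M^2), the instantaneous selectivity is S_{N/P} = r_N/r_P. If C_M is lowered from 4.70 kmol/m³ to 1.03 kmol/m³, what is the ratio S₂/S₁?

2.14

S_{N/P} = (k₁/k₂)·C_M^-0.5, so S₂/S₁ = (C_{M,2}/C_{M,1})^-0.5.
= (1.03/4.70)^(-0.5) = (0.2191)^(-0.5) = 2.14.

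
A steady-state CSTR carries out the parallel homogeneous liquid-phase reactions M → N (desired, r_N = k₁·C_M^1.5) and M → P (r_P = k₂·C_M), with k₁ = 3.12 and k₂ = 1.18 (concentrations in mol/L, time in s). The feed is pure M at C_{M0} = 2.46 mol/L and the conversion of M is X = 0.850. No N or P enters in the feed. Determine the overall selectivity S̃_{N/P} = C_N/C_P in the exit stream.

1.61

Exit C_M = C_{M0}(1−X) = 2.46×0.150 = 0.3690 mol/L.
Rates in a CSTR are evaluated at the outlet concentration: r_N = 3.12×0.3690^1.5 = 0.6993, r_P = 1.18×0.3690 = 0.4354.
Overall selectivity = C_N/C_P = r_Nτ/(r_Pτ) = r_N/r_P = 1.61.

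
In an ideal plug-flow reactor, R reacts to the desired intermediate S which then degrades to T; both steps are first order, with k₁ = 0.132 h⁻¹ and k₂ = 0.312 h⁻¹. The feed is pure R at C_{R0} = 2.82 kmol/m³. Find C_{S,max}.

For a first-order series the maximum intermediate yield is C_{S,max}/C_{R0} = (k₁/k₂)^[k₂/(k₂−k₁)].
= (0.132/0.312)^(0.312/(0.312−0.132)) = (0.4231)^(1.733) = 0.2251.
C_{S,max} = 0.2251×2.82 = 0.635 kmol/m³.

0.635 kmol/m³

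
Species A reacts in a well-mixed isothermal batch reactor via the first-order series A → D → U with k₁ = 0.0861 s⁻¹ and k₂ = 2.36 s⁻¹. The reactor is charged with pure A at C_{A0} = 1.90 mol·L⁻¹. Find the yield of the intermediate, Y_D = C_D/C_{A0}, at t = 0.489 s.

0.0244

The intermediate concentration in a first-order A→B→C sequence is C_D = k₁C_{A0}(e^(−k₁t) − e^(−k₂t))/(k₂−k₁).
e^(−k₁t) = e^(−0.0861×0.489) = e^(−0.04210) = 0.9588; e^(−k₂t) = e^(−1.154) = 0.3154.
C_D = 0.0861×1.90/(2.36−0.0861) × (0.9588−0.3154) = 0.07194×0.6434 = 0.04629 mol·L⁻¹.
Y_D = C_D/C_{A0} = 0.04629/1.90 = 0.0244.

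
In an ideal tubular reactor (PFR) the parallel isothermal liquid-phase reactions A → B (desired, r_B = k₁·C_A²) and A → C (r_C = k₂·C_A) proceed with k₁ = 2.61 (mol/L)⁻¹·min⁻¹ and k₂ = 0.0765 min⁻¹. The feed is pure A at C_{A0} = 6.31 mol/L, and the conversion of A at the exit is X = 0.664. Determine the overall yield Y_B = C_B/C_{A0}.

C_A = C_{A0}(1−X) = 2.120 mol/L.
Along a PFR/batch, dC_C/dC_A = −r_C/(r_B+r_C) = −k₂/(k₂+k₁·C_A).
Integrating from C_{A0} to C_A: C_C = (0.0765/2.61)·ln[(0.0765+2.61·6.31)/(0.0765+2.61·2.12)] = 0.02931·ln(16.55/5.610) = 0.03170 mol/L.
Then C_B = (C_{A0}−C_A) − C_C = 4.190 − 0.03170 = 4.158 mol/L.
Y_B = C_B/C_{A0} = 4.158/6.31 = 0.659.

0.659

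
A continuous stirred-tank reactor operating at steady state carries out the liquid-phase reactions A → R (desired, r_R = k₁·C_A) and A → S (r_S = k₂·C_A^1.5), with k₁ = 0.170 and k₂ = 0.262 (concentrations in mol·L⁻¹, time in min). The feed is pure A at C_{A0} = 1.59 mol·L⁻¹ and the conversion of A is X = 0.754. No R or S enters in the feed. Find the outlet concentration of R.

Exit C_A = C_{A0}(1−X) = 1.59×0.246 = 0.3911 mol·L⁻¹.
Rates in a CSTR are evaluated at the outlet concentration: r_R = 0.170×0.3911 = 0.06649, r_S = 0.262×0.3911^1.5 = 0.06409.
Fraction of consumed A going to R: r_R/(r_R+r_S) = 0.5092.
C_R = 0.5092·C_{A0}·X = 0.5092×1.59×0.754 = 0.610 mol·L⁻¹.

0.610 mol·L⁻¹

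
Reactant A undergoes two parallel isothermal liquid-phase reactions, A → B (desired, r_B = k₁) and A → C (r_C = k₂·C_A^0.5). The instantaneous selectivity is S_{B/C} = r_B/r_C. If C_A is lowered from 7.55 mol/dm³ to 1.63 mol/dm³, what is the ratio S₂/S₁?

S_{B/C} = (k₁/k₂)·C_A^-0.5, so S₂/S₁ = (C_{A,2}/C_{A,1})^-0.5.
= (1.63/7.55)^(-0.5) = (0.2159)^(-0.5) = 2.15.
Selectivity toward B rises as C_A falls — low-concentration operation is favoured.

2.15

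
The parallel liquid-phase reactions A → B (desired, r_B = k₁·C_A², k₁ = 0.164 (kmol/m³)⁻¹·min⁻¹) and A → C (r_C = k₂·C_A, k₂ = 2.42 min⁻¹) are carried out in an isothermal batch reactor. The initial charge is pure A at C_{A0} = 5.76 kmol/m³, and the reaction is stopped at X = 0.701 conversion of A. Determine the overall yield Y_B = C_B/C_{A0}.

C_A = C_{A0}(1−X) = 1.722 kmol/m³.
Along a PFR/batch, dC_C/dC_A = −r_C/(r_B+r_C) = −k₂/(k₂+k₁·C_A).
Integrating from C_{A0} to C_A: C_C = (2.42/0.164)·ln[(2.42+0.164·5.76)/(2.42+0.164·1.72)] = 14.76·ln(3.365/2.702) = 3.234 kmol/m³.
Then C_B = (C_{A0}−C_A) − C_C = 4.038 − 3.234 = 0.8038 kmol/m³.
Y_B = C_B/C_{A0} = 0.8038/5.76 = 0.140.

0.140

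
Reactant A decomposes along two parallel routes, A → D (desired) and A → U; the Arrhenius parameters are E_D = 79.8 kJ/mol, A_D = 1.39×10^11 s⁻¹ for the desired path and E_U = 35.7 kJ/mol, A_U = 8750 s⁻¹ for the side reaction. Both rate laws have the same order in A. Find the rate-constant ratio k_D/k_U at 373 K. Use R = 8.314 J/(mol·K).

Since both paths have the same order in A, the concentration cancels and S_{D/U} = k_D/k_U = (A_D/A_U)·exp[(E_U−E_D)/(RT)].
(E_U−E_D)/(RT) = (35.7−79.8)×10³/(8.314×373) = -44100/3101 = -14.22.
k_D/k_U = (1.39×10^11/8750)·exp(-14.22) = 1.589×10^7 × 6.669×10^-7 = 10.6.

10.6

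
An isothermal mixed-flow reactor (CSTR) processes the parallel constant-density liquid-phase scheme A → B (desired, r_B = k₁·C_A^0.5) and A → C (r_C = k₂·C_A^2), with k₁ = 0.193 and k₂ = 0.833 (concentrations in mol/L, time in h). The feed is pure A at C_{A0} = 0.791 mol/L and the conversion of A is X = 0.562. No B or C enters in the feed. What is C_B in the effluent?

Exit C_A = C_{A0}(1−X) = 0.791×0.438 = 0.3465 mol/L.
A CSTR operates uniformly at the exit composition, giving r_B = 0.1136 and r_C = 0.09999 (each k·C_A^n at C_A = 0.3465).
Fraction of consumed A going to B: r_B/(r_B+r_C) = 0.5319.
C_B = 0.5319·C_{A0}·X = 0.5319×0.791×0.562 = 0.236 mol/L.

0.236 mol/L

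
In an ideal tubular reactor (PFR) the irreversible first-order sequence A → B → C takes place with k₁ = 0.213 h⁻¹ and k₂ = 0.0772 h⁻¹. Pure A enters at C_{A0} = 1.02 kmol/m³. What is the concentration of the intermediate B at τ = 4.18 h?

For first-order series with pure A initially, C_B(τ) = k₁C_{A0}/(k₂−k₁)·(e^(−k₁τ) − e^(−k₂τ)).
e^(−k₁τ) = e^(−0.213×4.18) = e^(−0.8903) = 0.4105; e^(−k₂τ) = e^(−0.3227) = 0.7242.
C_B = 0.213×1.02/(0.0772−0.213) × (0.4105−0.7242) = (-1.600)×(-0.3137) = 0.5018 kmol/m³.

0.502 kmol/m³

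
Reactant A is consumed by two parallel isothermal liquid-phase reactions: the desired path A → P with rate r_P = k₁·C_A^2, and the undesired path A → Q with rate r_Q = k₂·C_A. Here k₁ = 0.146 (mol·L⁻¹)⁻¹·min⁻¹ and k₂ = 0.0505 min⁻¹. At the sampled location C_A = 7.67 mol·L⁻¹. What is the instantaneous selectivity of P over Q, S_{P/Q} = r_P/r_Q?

22.2

S_{P/Q} = r_P/r_Q = (k₁·C_A^2)/(k₂·C_A) = (k₁/k₂)·C_A.
= (0.146×7.670^2) / (0.0505×7.670) = 8.589/0.3873 = 22.2.
Since the desired path is higher order in A, keeping C_A high (PFR or concentrated feed) favours P.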